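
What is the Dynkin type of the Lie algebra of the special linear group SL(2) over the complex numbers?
This is sl(2), which has dimension 2^2 - 1 = 3 and rank 2 - 1 = 1 (a Cartan subalgebra is the diagonal traceless matrices). In the classification of classical Lie algebras, the special linear algebra sl(n+1) has type A_n; here n = 1, so the Dynkin diagram is a chain of 1 nodes with single edges (A_1). Hence the type is A_1.

A_1 (sl(2))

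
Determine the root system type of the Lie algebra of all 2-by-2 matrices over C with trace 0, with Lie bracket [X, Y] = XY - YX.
A_1 (sl(2))

This is sl(2), which has dimension 2^2 - 1 = 3 and rank 2 - 1 = 1 (a Cartan subalgebra is the diagonal traceless matrices). In the classification of classical Lie algebras, the special linear algebra sl(n+1) has type A_n; here n = 1, so the Dynkin diagram is a chain of 1 nodes with single edges (A_1). Hence the type is A_1.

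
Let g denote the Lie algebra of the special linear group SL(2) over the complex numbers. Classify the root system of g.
A_1

This is sl(2), which has dimension 2^2 - 1 = 3 and rank 2 - 1 = 1 (a Cartan subalgebra is the diagonal traceless matrices). In the classification of classical Lie algebras, the special linear algebra sl(n+1) has type A_n; here n = 1, so the Dynkin diagram is a chain of 1 nodes with single edges (A_1). Hence the type is A_1.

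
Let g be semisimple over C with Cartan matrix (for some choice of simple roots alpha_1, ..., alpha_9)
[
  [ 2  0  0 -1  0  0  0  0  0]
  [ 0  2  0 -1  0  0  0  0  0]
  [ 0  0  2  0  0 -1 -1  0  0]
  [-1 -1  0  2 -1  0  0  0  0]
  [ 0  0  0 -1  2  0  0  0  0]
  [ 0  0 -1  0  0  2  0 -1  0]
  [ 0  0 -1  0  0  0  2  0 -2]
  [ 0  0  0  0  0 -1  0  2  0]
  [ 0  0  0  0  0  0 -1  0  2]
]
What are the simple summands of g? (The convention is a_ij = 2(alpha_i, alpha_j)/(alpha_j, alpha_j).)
The diagram associated to this matrix has two connected components: the simple roots {alpha_3, alpha_6, alpha_7, alpha_8, alpha_9} form a chain of 5 nodes with a double edge at one end; the terminal node there is the unique short simple root (B_5), and {alpha_1, alpha_2, alpha_4, alpha_5} form a chain of 2 nodes with a fork of two nodes at one end (D_4). A semisimple Lie algebra decomposes uniquely as the direct sum of simple ideals, one per connected component of its Dynkin diagram, so g ≅ B_5 ⊕ D_4 (dimension 55 + 28 = 83).

B_5 + D_4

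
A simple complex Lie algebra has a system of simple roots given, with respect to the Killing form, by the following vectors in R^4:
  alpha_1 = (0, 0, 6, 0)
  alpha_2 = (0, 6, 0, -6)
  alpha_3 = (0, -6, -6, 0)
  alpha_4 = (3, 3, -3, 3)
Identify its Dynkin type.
F_4

Compute the Cartan integers a_ij = 2(alpha_i, alpha_j)/(alpha_j, alpha_j); the resulting 4x4 Cartan matrix is
[[2, 0, -1, -1], [0, 2, -1, 0], [-2, -1, 2, 0], [-1, 0, 0, 2]].
The roots have two lengths (squared-length ratio 2:1); the short ones are alpha_{1,4}. The associated Dynkin diagram is a chain of 4 nodes with a double edge between the middle two (F_4), so the type is F_4.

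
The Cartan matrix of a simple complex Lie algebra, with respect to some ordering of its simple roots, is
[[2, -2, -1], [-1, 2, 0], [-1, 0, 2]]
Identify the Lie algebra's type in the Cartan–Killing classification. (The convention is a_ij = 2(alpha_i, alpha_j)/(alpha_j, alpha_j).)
The matrix has rank 3 with 2's on the diagonal. Reading the off-diagonal entries as Dynkin edges (a single edge where a_ij = a_ji = -1; a double or triple edge where a_ij * a_ji = 2 or 3), the diagram is a chain of 3 nodes with a double edge at one end; the terminal node there is the unique short simple root (B_3). One simple-root ordering that puts it in standard form is (alpha_3, alpha_1, alpha_2). So the algebra is type B_3, i.e. so(7).

B3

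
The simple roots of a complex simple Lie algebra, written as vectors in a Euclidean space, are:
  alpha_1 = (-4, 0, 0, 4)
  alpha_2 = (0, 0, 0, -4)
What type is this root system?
Compute the Cartan integers a_ij = 2(alpha_i, alpha_j)/(alpha_j, alpha_j); the resulting 2x2 Cartan matrix is
[[2, -2], [-1, 2]].
The roots have two lengths (squared-length ratio 2:1); the short ones are alpha_{2}. The associated Dynkin diagram is a chain of 2 nodes with a double edge at one end; the terminal node there is the unique short simple root (B_2), so the type is B_2 (the algebra so(5)).

type B_2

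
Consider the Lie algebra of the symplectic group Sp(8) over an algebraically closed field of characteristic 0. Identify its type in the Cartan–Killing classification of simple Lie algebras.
This is sp(8), which has dimension 8(8+1)/2 = 36 and rank 8/2 = 4. In the classification of classical Lie algebras, the symplectic algebra sp(2n) has type C_n; here n = 4, so the Dynkin diagram is a chain of 4 nodes with a double edge at one end; the terminal node there is the unique long simple root (C_4). Hence the type is C_4.

C_4 (sp(8))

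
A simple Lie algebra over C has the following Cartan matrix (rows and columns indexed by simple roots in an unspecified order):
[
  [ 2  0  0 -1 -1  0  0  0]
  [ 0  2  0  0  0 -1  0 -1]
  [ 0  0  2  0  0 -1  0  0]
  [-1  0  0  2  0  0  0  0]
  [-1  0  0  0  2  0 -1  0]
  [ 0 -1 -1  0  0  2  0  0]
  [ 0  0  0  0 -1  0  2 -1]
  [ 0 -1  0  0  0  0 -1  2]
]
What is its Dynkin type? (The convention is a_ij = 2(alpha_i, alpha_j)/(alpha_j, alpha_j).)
A_8 (sl(9))

The matrix has rank 8 with 2's on the diagonal. Reading the off-diagonal entries as Dynkin edges (a single edge where a_ij = a_ji = -1; a double or triple edge where a_ij * a_ji = 2 or 3), the diagram is a chain of 8 nodes with single edges (A_8). One simple-root ordering that puts it in standard form is (alpha_3, alpha_6, alpha_2, alpha_8, alpha_7, alpha_5, alpha_1, alpha_4). So the algebra is type A_8, i.e. sl(9).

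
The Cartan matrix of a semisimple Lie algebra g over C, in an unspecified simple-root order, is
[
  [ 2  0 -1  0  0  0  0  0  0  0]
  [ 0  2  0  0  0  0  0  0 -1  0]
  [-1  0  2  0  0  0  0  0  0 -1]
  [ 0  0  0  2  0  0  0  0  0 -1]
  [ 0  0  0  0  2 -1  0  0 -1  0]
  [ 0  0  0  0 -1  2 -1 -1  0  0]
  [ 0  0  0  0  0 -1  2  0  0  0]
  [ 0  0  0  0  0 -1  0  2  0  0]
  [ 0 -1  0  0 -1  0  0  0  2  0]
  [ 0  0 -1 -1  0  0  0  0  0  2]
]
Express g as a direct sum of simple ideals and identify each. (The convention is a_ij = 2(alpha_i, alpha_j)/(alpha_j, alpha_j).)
A4 + D6

The diagram associated to this matrix has two connected components: the simple roots {alpha_1, alpha_3, alpha_4, alpha_10} form a chain of 4 nodes with single edges (A_4), and {alpha_2, alpha_5, alpha_6, alpha_7, alpha_8, alpha_9} form a chain of 4 nodes with a fork of two nodes at one end (D_6). A semisimple Lie algebra decomposes uniquely as the direct sum of simple ideals, one per connected component of its Dynkin diagram, so g ≅ A_4 ⊕ D_6 (dimension 24 + 66 = 90).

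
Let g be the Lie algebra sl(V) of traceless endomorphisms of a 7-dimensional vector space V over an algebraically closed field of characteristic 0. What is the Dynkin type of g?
This is sl(7), which has dimension 7^2 - 1 = 48 and rank 7 - 1 = 6 (a Cartan subalgebra is the diagonal traceless matrices). In the classification of classical Lie algebras, the special linear algebra sl(n+1) has type A_n; here n = 6, so the Dynkin diagram is a chain of 6 nodes with single edges (A_6). Hence the type is A_6.

A_6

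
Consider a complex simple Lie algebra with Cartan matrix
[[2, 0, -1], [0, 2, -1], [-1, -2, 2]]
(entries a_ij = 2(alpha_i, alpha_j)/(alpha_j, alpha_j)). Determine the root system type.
type B_3

The matrix has rank 3 with 2's on the diagonal. Reading the off-diagonal entries as Dynkin edges (a single edge where a_ij = a_ji = -1; a double or triple edge where a_ij * a_ji = 2 or 3), the diagram is a chain of 3 nodes with a double edge at one end; the terminal node there is the unique short simple root (B_3). One simple-root ordering that puts it in standard form is (alpha_1, alpha_3, alpha_2). So the algebra is type B_3, i.e. so(7).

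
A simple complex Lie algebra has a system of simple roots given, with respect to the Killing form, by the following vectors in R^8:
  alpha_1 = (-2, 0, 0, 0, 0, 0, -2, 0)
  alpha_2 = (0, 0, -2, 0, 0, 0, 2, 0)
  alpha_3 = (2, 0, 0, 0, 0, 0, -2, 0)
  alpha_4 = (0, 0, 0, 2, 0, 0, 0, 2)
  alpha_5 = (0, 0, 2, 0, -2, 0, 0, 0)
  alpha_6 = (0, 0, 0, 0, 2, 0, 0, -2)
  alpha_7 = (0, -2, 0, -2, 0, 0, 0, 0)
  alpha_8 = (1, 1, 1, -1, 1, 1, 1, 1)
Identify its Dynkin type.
E_8

Compute the Cartan integers a_ij = 2(alpha_i, alpha_j)/(alpha_j, alpha_j); the resulting 8x8 Cartan matrix is
[[2, -1, 0, 0, 0, 0, 0, -1], [-1, 2, -1, 0, -1, 0, 0, 0], [0, -1, 2, 0, 0, 0, 0, 0], [0, 0, 0, 2, 0, -1, -1, 0], [0, -1, 0, 0, 2, -1, 0, 0], [0, 0, 0, -1, -1, 2, 0, 0], [0, 0, 0, -1, 0, 0, 2, 0], [-1, 0, 0, 0, 0, 0, 0, 2]].
All simple roots have the same length, so the diagram is simply laced. The associated Dynkin diagram is a chain of 7 nodes with one extra node attached to the third node from one end (E_8), so the type is E_8.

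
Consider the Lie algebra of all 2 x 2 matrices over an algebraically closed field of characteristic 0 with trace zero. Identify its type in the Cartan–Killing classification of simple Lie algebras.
type A_1

This is sl(2), which has dimension 2^2 - 1 = 3 and rank 2 - 1 = 1 (a Cartan subalgebra is the diagonal traceless matrices). In the classification of classical Lie algebras, the special linear algebra sl(n+1) has type A_n; here n = 1, so the Dynkin diagram is a chain of 1 nodes with single edges (A_1). Hence the type is A_1.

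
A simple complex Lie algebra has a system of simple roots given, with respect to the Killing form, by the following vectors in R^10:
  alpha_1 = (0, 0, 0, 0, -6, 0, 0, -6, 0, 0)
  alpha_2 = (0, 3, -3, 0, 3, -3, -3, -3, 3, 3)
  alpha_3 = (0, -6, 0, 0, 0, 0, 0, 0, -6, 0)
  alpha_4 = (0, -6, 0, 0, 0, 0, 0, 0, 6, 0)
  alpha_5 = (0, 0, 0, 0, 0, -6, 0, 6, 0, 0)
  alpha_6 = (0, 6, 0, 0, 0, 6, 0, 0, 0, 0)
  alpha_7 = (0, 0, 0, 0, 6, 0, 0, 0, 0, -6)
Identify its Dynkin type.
E_7

Compute the Cartan integers a_ij = 2(alpha_i, alpha_j)/(alpha_j, alpha_j); the resulting 7x7 Cartan matrix is
[[2, 0, 0, 0, -1, 0, -1], [0, 2, -1, 0, 0, 0, 0], [0, -1, 2, 0, 0, -1, 0], [0, 0, 0, 2, 0, -1, 0], [-1, 0, 0, 0, 2, -1, 0], [0, 0, -1, -1, -1, 2, 0], [-1, 0, 0, 0, 0, 0, 2]].
All simple roots have the same length, so the diagram is simply laced. The associated Dynkin diagram is a chain of 6 nodes with one extra node attached to the third node from one end (E_7), so the type is E_7.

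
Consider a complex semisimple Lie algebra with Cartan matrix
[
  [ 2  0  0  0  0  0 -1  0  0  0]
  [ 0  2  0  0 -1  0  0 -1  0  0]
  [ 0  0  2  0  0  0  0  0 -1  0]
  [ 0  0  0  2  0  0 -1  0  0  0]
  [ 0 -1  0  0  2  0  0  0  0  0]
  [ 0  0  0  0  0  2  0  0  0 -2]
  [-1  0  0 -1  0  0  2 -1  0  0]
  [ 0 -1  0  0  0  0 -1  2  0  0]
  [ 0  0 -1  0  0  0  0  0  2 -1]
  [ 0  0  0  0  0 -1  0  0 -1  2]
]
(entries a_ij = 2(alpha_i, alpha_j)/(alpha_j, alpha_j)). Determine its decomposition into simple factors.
The diagram associated to this matrix has two connected components: the simple roots {alpha_3, alpha_6, alpha_9, alpha_10} form a chain of 4 nodes with a double edge at one end; the terminal node there is the unique long simple root (C_4), and {alpha_1, alpha_2, alpha_4, alpha_5, alpha_7, alpha_8} form a chain of 4 nodes with a fork of two nodes at one end (D_6). A semisimple Lie algebra decomposes uniquely as the direct sum of simple ideals, one per connected component of its Dynkin diagram, so g ≅ C_4 ⊕ D_6 (dimension 36 + 66 = 102).

type C_4 + type D_6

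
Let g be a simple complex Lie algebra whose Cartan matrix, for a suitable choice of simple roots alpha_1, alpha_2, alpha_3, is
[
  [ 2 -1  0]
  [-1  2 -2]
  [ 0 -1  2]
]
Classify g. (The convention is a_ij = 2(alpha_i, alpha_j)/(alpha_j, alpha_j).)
B_3 (so(7))

The matrix has rank 3 with 2's on the diagonal. Reading the off-diagonal entries as Dynkin edges (a single edge where a_ij = a_ji = -1; a double or triple edge where a_ij * a_ji = 2 or 3), the diagram is a chain of 3 nodes with a double edge at one end; the terminal node there is the unique short simple root (B_3). One simple-root ordering that puts it in standard form is (alpha_1, alpha_2, alpha_3). So the algebra is type B_3, i.e. so(7).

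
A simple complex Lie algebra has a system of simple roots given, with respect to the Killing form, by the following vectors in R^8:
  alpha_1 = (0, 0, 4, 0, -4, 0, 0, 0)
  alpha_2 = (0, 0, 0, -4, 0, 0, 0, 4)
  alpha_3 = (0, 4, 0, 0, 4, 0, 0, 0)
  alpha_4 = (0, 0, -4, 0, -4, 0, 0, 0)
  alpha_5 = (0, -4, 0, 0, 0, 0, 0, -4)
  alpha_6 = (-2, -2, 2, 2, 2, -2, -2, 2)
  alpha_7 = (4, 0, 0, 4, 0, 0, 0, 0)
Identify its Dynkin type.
Compute the Cartan integers a_ij = 2(alpha_i, alpha_j)/(alpha_j, alpha_j); the resulting 7x7 Cartan matrix is
[[2, 0, -1, 0, 0, 0, 0], [0, 2, 0, 0, -1, 0, -1], [-1, 0, 2, -1, -1, 0, 0], [0, 0, -1, 2, 0, -1, 0], [0, -1, -1, 0, 2, 0, 0], [0, 0, 0, -1, 0, 2, 0], [0, -1, 0, 0, 0, 0, 2]].
All simple roots have the same length, so the diagram is simply laced. The associated Dynkin diagram is a chain of 6 nodes with one extra node attached to the third node from one end (E_7), so the type is E_7.

type E_7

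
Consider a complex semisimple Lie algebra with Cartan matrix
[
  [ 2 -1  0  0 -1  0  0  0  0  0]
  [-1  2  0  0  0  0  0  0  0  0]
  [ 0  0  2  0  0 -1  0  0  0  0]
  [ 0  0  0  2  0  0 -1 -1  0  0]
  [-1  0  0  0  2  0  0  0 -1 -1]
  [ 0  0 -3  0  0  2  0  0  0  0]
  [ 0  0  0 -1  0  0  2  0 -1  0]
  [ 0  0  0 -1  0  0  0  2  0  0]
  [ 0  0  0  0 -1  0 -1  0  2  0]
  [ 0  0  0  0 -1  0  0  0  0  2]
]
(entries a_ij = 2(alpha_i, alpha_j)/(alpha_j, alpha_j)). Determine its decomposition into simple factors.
The diagram associated to this matrix has two connected components: the simple roots {alpha_1, alpha_2, alpha_4, alpha_5, alpha_7, alpha_8, alpha_9, alpha_10} form a chain of 7 nodes with one extra node attached to the third node from one end (E_8), and {alpha_3, alpha_6} form two nodes joined by a triple edge (G_2). A semisimple Lie algebra decomposes uniquely as the direct sum of simple ideals, one per connected component of its Dynkin diagram, so g ≅ E_8 ⊕ G_2 (dimension 248 + 14 = 262).

E_8 + G_2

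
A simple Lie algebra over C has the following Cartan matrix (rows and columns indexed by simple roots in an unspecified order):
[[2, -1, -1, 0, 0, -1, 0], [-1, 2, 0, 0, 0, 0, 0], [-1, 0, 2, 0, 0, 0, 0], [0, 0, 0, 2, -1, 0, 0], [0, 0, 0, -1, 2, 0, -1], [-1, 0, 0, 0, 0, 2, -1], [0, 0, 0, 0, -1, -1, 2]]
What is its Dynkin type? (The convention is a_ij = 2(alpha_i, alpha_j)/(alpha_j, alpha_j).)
The matrix has rank 7 with 2's on the diagonal. Reading the off-diagonal entries as Dynkin edges (a single edge where a_ij = a_ji = -1; a double or triple edge where a_ij * a_ji = 2 or 3), the diagram is a chain of 5 nodes with a fork of two nodes at one end (D_7). One simple-root ordering that puts it in standard form is (alpha_4, alpha_5, alpha_7, alpha_6, alpha_1, alpha_3, alpha_2). So the algebra is type D_7, i.e. so(14).

D_7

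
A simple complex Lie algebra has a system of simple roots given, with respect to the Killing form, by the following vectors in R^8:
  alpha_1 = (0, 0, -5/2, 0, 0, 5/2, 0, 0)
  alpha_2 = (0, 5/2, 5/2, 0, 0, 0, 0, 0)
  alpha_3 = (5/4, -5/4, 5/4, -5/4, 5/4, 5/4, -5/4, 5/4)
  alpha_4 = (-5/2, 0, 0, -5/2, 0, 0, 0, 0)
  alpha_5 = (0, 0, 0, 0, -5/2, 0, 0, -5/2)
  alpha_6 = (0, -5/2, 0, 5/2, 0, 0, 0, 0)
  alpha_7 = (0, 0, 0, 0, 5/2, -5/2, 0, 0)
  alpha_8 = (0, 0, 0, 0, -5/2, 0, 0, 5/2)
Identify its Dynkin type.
type E_8

Compute the Cartan integers a_ij = 2(alpha_i, alpha_j)/(alpha_j, alpha_j); the resulting 8x8 Cartan matrix is
[[2, -1, 0, 0, 0, 0, -1, 0], [-1, 2, 0, 0, 0, -1, 0, 0], [0, 0, 2, 0, -1, 0, 0, 0], [0, 0, 0, 2, 0, -1, 0, 0], [0, 0, -1, 0, 2, 0, -1, 0], [0, -1, 0, -1, 0, 2, 0, 0], [-1, 0, 0, 0, -1, 0, 2, -1], [0, 0, 0, 0, 0, 0, -1, 2]].
All simple roots have the same length, so the diagram is simply laced. The associated Dynkin diagram is a chain of 7 nodes with one extra node attached to the third node from one end (E_8), so the type is E_8.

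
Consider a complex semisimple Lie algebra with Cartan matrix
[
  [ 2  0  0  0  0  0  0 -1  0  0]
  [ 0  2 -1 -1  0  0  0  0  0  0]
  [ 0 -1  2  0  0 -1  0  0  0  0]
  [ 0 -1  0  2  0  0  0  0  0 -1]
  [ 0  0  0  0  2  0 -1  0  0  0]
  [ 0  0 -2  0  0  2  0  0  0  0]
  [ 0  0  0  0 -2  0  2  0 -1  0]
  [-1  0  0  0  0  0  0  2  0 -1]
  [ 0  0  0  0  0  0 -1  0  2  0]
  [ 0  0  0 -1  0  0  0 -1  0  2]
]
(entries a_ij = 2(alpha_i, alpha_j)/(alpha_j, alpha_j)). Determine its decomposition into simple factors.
B_3 (so(7)) + C_7 (sp(14))

The diagram associated to this matrix has two connected components: the simple roots {alpha_5, alpha_7, alpha_9} form a chain of 3 nodes with a double edge at one end; the terminal node there is the unique short simple root (B_3), and {alpha_1, alpha_2, alpha_3, alpha_4, alpha_6, alpha_8, alpha_10} form a chain of 7 nodes with a double edge at one end; the terminal node there is the unique long simple root (C_7). A semisimple Lie algebra decomposes uniquely as the direct sum of simple ideals, one per connected component of its Dynkin diagram, so g ≅ B_3 ⊕ C_7 (dimension 21 + 105 = 126).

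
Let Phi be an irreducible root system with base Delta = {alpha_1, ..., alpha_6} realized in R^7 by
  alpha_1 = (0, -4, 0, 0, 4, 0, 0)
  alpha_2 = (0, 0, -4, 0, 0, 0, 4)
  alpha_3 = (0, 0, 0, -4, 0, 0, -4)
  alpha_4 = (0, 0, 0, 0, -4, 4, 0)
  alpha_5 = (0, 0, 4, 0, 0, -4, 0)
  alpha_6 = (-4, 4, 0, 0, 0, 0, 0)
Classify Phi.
A6

Compute the Cartan integers a_ij = 2(alpha_i, alpha_j)/(alpha_j, alpha_j); the resulting 6x6 Cartan matrix is
[[2, 0, 0, -1, 0, -1], [0, 2, -1, 0, -1, 0], [0, -1, 2, 0, 0, 0], [-1, 0, 0, 2, -1, 0], [0, -1, 0, -1, 2, 0], [-1, 0, 0, 0, 0, 2]].
All simple roots have the same length, so the diagram is simply laced. The associated Dynkin diagram is a chain of 6 nodes with single edges (A_6), so the type is A_6 (the algebra sl(7)).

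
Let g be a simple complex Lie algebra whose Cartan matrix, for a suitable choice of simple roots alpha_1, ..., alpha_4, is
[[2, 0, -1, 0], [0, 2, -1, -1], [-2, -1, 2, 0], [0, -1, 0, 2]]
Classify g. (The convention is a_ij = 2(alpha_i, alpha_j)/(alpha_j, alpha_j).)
type B_4

The matrix has rank 4 with 2's on the diagonal. Reading the off-diagonal entries as Dynkin edges (a single edge where a_ij = a_ji = -1; a double or triple edge where a_ij * a_ji = 2 or 3), the diagram is a chain of 4 nodes with a double edge at one end; the terminal node there is the unique short simple root (B_4). One simple-root ordering that puts it in standard form is (alpha_4, alpha_2, alpha_3, alpha_1). So the algebra is type B_4, i.e. so(9).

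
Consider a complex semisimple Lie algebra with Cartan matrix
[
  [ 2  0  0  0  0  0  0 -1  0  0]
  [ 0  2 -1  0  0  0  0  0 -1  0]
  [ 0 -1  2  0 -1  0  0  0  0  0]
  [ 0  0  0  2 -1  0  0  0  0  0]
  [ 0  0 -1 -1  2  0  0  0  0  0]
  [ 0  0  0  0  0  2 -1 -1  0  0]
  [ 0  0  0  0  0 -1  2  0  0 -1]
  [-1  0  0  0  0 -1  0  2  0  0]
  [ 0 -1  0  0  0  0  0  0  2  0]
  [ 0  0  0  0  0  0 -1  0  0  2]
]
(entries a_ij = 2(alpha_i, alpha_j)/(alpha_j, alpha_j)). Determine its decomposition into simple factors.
A5 + A5

The diagram associated to this matrix has two connected components: the simple roots {alpha_2, alpha_3, alpha_4, alpha_5, alpha_9} form a chain of 5 nodes with single edges (A_5), and {alpha_1, alpha_6, alpha_7, alpha_8, alpha_10} form a chain of 5 nodes with single edges (A_5). A semisimple Lie algebra decomposes uniquely as the direct sum of simple ideals, one per connected component of its Dynkin diagram, so g ≅ A_5 ⊕ A_5 (dimension 35 + 35 = 70).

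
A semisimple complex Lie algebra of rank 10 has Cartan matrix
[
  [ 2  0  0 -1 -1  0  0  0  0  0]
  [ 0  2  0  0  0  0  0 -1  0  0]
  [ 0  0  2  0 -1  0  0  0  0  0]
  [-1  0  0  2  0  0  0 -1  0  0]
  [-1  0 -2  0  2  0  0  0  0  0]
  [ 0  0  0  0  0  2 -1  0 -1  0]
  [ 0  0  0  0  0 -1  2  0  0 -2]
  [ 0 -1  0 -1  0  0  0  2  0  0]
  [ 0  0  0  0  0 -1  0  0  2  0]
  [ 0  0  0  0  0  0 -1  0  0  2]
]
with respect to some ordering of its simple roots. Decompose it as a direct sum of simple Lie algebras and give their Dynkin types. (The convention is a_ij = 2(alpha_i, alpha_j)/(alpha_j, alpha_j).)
B_4 (so(9)) + B_6 (so(13))

The diagram associated to this matrix has two connected components: the simple roots {alpha_6, alpha_7, alpha_9, alpha_10} form a chain of 4 nodes with a double edge at one end; the terminal node there is the unique short simple root (B_4), and {alpha_1, alpha_2, alpha_3, alpha_4, alpha_5, alpha_8} form a chain of 6 nodes with a double edge at one end; the terminal node there is the unique short simple root (B_6). A semisimple Lie algebra decomposes uniquely as the direct sum of simple ideals, one per connected component of its Dynkin diagram, so g ≅ B_4 ⊕ B_6 (dimension 36 + 78 = 114).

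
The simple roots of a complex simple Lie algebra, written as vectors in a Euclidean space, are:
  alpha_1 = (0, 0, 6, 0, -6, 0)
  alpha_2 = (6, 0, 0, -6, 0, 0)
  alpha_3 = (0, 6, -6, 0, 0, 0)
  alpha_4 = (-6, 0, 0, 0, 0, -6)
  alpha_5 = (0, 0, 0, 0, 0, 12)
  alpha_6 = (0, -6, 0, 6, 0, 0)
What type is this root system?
type C_6

Compute the Cartan integers a_ij = 2(alpha_i, alpha_j)/(alpha_j, alpha_j); the resulting 6x6 Cartan matrix is
[[2, 0, -1, 0, 0, 0], [0, 2, 0, -1, 0, -1], [-1, 0, 2, 0, 0, -1], [0, -1, 0, 2, -1, 0], [0, 0, 0, -2, 2, 0], [0, -1, -1, 0, 0, 2]].
The roots have two lengths (squared-length ratio 2:1); the short ones are alpha_{1,2,3,4,6}. The associated Dynkin diagram is a chain of 6 nodes with a double edge at one end; the terminal node there is the unique long simple root (C_6), so the type is C_6 (the algebra sp(12)).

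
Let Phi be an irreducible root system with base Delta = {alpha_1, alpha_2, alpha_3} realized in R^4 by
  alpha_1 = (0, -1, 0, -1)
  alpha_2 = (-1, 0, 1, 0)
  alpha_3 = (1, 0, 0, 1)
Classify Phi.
A_3

Compute the Cartan integers a_ij = 2(alpha_i, alpha_j)/(alpha_j, alpha_j); the resulting 3x3 Cartan matrix is
[[2, 0, -1], [0, 2, -1], [-1, -1, 2]].
All simple roots have the same length, so the diagram is simply laced. The associated Dynkin diagram is a chain of 3 nodes with single edges (A_3), so the type is A_3 (the algebra sl(4)).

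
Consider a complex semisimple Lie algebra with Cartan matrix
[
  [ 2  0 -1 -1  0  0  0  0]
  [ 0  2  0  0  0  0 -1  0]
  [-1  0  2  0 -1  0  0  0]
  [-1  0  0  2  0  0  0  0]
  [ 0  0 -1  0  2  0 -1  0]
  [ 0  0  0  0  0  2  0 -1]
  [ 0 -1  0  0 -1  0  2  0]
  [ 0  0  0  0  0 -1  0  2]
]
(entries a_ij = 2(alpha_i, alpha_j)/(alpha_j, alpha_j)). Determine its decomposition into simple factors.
The diagram associated to this matrix has two connected components: the simple roots {alpha_6, alpha_8} form a chain of 2 nodes with single edges (A_2), and {alpha_1, alpha_2, alpha_3, alpha_4, alpha_5, alpha_7} form a chain of 6 nodes with single edges (A_6). A semisimple Lie algebra decomposes uniquely as the direct sum of simple ideals, one per connected component of its Dynkin diagram, so g ≅ A_2 ⊕ A_6 (dimension 8 + 48 = 56).

A2 ⊕ A6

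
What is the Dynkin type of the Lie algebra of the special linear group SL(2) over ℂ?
A_1

This is sl(2), which has dimension 2^2 - 1 = 3 and rank 2 - 1 = 1 (a Cartan subalgebra is the diagonal traceless matrices). In the classification of classical Lie algebras, the special linear algebra sl(n+1) has type A_n; here n = 1, so the Dynkin diagram is a chain of 1 nodes with single edges (A_1). Hence the type is A_1.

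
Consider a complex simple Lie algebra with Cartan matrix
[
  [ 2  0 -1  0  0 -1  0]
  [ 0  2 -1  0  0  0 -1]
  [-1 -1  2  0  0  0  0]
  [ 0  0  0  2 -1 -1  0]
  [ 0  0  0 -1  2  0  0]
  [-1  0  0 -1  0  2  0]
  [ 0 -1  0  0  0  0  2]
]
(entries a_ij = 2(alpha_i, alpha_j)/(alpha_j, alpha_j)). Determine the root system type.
A_7 (sl(8))

The matrix has rank 7 with 2's on the diagonal. Reading the off-diagonal entries as Dynkin edges (a single edge where a_ij = a_ji = -1; a double or triple edge where a_ij * a_ji = 2 or 3), the diagram is a chain of 7 nodes with single edges (A_7). One simple-root ordering that puts it in standard form is (alpha_7, alpha_2, alpha_3, alpha_1, alpha_6, alpha_4, alpha_5). So the algebra is type A_7, i.e. sl(8).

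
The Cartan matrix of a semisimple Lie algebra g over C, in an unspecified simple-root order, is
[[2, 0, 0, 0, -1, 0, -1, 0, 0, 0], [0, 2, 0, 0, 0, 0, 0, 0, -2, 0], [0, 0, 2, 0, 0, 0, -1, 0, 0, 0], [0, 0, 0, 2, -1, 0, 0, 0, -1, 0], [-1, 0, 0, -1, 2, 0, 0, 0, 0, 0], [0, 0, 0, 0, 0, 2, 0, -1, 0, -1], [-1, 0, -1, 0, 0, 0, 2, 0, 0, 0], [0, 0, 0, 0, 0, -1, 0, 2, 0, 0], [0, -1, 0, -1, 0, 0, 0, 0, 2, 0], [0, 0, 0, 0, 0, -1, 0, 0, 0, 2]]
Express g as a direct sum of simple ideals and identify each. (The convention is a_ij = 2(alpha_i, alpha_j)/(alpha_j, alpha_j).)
The diagram associated to this matrix has two connected components: the simple roots {alpha_6, alpha_8, alpha_10} form a chain of 3 nodes with single edges (A_3), and {alpha_1, alpha_2, alpha_3, alpha_4, alpha_5, alpha_7, alpha_9} form a chain of 7 nodes with a double edge at one end; the terminal node there is the unique long simple root (C_7). A semisimple Lie algebra decomposes uniquely as the direct sum of simple ideals, one per connected component of its Dynkin diagram, so g ≅ A_3 ⊕ C_7 (dimension 15 + 105 = 120).

A_3 (sl(4)) ⊕ C_7 (sp(14))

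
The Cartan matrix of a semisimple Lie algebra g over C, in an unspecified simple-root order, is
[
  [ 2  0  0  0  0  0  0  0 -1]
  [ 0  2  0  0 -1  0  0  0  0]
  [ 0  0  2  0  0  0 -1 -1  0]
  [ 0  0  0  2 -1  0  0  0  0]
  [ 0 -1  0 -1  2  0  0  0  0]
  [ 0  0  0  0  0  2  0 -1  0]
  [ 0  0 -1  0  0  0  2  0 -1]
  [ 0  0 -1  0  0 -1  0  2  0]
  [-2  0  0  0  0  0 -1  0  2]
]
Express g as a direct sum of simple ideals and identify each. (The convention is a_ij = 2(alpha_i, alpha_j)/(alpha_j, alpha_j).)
A_3 (sl(4)) ⊕ B_6 (so(13))

The diagram associated to this matrix has two connected components: the simple roots {alpha_2, alpha_4, alpha_5} form a chain of 3 nodes with single edges (A_3), and {alpha_1, alpha_3, alpha_6, alpha_7, alpha_8, alpha_9} form a chain of 6 nodes with a double edge at one end; the terminal node there is the unique short simple root (B_6). A semisimple Lie algebra decomposes uniquely as the direct sum of simple ideals, one per connected component of its Dynkin diagram, so g ≅ A_3 ⊕ B_6 (dimension 15 + 78 = 93).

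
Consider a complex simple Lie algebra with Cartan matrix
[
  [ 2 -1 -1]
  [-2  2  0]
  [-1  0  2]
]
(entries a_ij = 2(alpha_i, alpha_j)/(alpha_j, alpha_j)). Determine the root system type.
The matrix has rank 3 with 2's on the diagonal. Reading the off-diagonal entries as Dynkin edges (a single edge where a_ij = a_ji = -1; a double or triple edge where a_ij * a_ji = 2 or 3), the diagram is a chain of 3 nodes with a double edge at one end; the terminal node there is the unique long simple root (C_3). One simple-root ordering that puts it in standard form is (alpha_3, alpha_1, alpha_2). So the algebra is type C_3, i.e. sp(6).

C3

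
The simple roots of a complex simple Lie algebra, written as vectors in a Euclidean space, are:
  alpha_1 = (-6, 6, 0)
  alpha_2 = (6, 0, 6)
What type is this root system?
A_2

Compute the Cartan integers a_ij = 2(alpha_i, alpha_j)/(alpha_j, alpha_j); the resulting 2x2 Cartan matrix is
[[2, -1], [-1, 2]].
All simple roots have the same length, so the diagram is simply laced. The associated Dynkin diagram is a chain of 2 nodes with single edges (A_2), so the type is A_2 (the algebra sl(3)).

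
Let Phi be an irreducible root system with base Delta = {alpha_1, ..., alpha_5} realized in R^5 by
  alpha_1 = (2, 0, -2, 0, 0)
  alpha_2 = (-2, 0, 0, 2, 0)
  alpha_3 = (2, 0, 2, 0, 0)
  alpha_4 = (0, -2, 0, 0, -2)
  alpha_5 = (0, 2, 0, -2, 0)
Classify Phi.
D5

Compute the Cartan integers a_ij = 2(alpha_i, alpha_j)/(alpha_j, alpha_j); the resulting 5x5 Cartan matrix is
[[2, -1, 0, 0, 0], [-1, 2, -1, 0, -1], [0, -1, 2, 0, 0], [0, 0, 0, 2, -1], [0, -1, 0, -1, 2]].
All simple roots have the same length, so the diagram is simply laced. The associated Dynkin diagram is a chain of 3 nodes with a fork of two nodes at one end (D_5), so the type is D_5 (the algebra so(10)).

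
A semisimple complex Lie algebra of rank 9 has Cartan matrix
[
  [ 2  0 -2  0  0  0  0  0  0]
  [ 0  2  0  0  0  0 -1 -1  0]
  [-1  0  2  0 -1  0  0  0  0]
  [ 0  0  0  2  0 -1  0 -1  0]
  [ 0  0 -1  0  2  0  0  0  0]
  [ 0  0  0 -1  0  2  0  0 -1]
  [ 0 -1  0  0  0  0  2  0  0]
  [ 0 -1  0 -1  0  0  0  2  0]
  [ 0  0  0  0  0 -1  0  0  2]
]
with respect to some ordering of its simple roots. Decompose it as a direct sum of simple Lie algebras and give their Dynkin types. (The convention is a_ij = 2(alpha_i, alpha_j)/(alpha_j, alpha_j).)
type A_6 + type C_3

The diagram associated to this matrix has two connected components: the simple roots {alpha_2, alpha_4, alpha_6, alpha_7, alpha_8, alpha_9} form a chain of 6 nodes with single edges (A_6), and {alpha_1, alpha_3, alpha_5} form a chain of 3 nodes with a double edge at one end; the terminal node there is the unique long simple root (C_3). A semisimple Lie algebra decomposes uniquely as the direct sum of simple ideals, one per connected component of its Dynkin diagram, so g ≅ A_6 ⊕ C_3 (dimension 48 + 21 = 69).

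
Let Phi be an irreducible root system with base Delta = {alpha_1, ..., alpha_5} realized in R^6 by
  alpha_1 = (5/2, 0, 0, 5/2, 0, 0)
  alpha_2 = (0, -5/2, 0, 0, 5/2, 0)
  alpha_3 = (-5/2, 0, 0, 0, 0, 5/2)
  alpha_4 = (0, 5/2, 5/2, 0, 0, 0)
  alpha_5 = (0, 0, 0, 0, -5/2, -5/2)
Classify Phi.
A_5

Compute the Cartan integers a_ij = 2(alpha_i, alpha_j)/(alpha_j, alpha_j); the resulting 5x5 Cartan matrix is
[[2, 0, -1, 0, 0], [0, 2, 0, -1, -1], [-1, 0, 2, 0, -1], [0, -1, 0, 2, 0], [0, -1, -1, 0, 2]].
All simple roots have the same length, so the diagram is simply laced. The associated Dynkin diagram is a chain of 5 nodes with single edges (A_5), so the type is A_5 (the algebra sl(6)).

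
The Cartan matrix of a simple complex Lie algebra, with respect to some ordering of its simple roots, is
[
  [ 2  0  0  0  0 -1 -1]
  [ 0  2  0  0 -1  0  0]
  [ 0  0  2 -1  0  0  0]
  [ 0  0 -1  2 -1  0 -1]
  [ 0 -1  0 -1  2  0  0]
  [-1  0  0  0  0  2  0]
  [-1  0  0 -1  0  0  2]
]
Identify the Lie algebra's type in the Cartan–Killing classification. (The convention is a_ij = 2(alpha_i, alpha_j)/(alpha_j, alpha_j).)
The matrix has rank 7 with 2's on the diagonal. Reading the off-diagonal entries as Dynkin edges (a single edge where a_ij = a_ji = -1; a double or triple edge where a_ij * a_ji = 2 or 3), the diagram is a chain of 6 nodes with one extra node attached to the third node from one end (E_7). One simple-root ordering that puts it in standard form is (alpha_2, alpha_3, alpha_5, alpha_4, alpha_7, alpha_1, alpha_6). So the algebra is type E_7.

type E_7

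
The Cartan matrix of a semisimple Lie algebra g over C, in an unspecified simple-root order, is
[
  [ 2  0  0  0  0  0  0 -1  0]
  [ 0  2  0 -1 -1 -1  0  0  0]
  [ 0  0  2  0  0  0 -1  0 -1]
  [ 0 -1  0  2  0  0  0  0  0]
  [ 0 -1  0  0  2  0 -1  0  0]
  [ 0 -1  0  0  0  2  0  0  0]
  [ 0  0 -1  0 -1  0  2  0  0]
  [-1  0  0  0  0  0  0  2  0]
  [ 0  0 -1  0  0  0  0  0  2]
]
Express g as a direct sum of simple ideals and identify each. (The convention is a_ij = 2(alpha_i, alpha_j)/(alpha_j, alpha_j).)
type A_2 + type D_7

The diagram associated to this matrix has two connected components: the simple roots {alpha_1, alpha_8} form a chain of 2 nodes with single edges (A_2), and {alpha_2, alpha_3, alpha_4, alpha_5, alpha_6, alpha_7, alpha_9} form a chain of 5 nodes with a fork of two nodes at one end (D_7). A semisimple Lie algebra decomposes uniquely as the direct sum of simple ideals, one per connected component of its Dynkin diagram, so g ≅ A_2 ⊕ D_7 (dimension 8 + 91 = 99).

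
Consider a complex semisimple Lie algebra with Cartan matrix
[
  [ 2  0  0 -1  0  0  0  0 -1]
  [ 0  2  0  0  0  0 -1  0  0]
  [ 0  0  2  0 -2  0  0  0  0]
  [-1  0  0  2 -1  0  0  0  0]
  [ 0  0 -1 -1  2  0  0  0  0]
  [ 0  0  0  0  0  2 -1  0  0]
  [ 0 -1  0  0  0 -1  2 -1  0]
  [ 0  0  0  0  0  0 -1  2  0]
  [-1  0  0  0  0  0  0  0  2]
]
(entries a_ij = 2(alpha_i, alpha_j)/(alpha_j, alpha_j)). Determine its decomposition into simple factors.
C_5 (sp(10)) + D_4 (so(8))

The diagram associated to this matrix has two connected components: the simple roots {alpha_1, alpha_3, alpha_4, alpha_5, alpha_9} form a chain of 5 nodes with a double edge at one end; the terminal node there is the unique long simple root (C_5), and {alpha_2, alpha_6, alpha_7, alpha_8} form a chain of 2 nodes with a fork of two nodes at one end (D_4). A semisimple Lie algebra decomposes uniquely as the direct sum of simple ideals, one per connected component of its Dynkin diagram, so g ≅ C_5 ⊕ D_4 (dimension 55 + 28 = 83).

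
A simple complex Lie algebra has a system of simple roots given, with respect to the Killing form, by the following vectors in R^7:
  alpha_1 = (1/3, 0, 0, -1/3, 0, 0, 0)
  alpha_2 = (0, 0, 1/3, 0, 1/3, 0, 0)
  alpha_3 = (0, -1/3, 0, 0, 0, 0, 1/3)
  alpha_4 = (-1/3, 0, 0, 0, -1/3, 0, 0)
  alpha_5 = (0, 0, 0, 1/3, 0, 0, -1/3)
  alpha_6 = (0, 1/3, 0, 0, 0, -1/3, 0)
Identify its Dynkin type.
A_6

Compute the Cartan integers a_ij = 2(alpha_i, alpha_j)/(alpha_j, alpha_j); the resulting 6x6 Cartan matrix is
[[2, 0, 0, -1, -1, 0], [0, 2, 0, -1, 0, 0], [0, 0, 2, 0, -1, -1], [-1, -1, 0, 2, 0, 0], [-1, 0, -1, 0, 2, 0], [0, 0, -1, 0, 0, 2]].
All simple roots have the same length, so the diagram is simply laced. The associated Dynkin diagram is a chain of 6 nodes with single edges (A_6), so the type is A_6 (the algebra sl(7)).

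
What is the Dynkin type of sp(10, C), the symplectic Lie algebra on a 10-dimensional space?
C_5

This is sp(10), which has dimension 10(10+1)/2 = 55 and rank 10/2 = 5. In the classification of classical Lie algebras, the symplectic algebra sp(2n) has type C_n; here n = 5, so the Dynkin diagram is a chain of 5 nodes with a double edge at one end; the terminal node there is the unique long simple root (C_5). Hence the type is C_5.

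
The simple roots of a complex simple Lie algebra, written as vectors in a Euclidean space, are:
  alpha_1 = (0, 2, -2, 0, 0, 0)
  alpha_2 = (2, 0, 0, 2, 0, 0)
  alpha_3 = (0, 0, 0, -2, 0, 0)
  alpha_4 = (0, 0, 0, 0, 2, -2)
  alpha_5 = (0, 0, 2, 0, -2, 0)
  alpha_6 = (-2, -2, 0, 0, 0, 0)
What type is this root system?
B6

Compute the Cartan integers a_ij = 2(alpha_i, alpha_j)/(alpha_j, alpha_j); the resulting 6x6 Cartan matrix is
[[2, 0, 0, 0, -1, -1], [0, 2, -2, 0, 0, -1], [0, -1, 2, 0, 0, 0], [0, 0, 0, 2, -1, 0], [-1, 0, 0, -1, 2, 0], [-1, -1, 0, 0, 0, 2]].
The roots have two lengths (squared-length ratio 2:1); the short ones are alpha_{3}. The associated Dynkin diagram is a chain of 6 nodes with a double edge at one end; the terminal node there is the unique short simple root (B_6), so the type is B_6 (the algebra so(13)).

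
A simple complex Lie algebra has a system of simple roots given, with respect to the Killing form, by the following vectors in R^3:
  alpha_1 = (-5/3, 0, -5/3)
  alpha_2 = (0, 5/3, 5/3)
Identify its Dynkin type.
Compute the Cartan integers a_ij = 2(alpha_i, alpha_j)/(alpha_j, alpha_j); the resulting 2x2 Cartan matrix is
[[2, -1], [-1, 2]].
All simple roots have the same length, so the diagram is simply laced. The associated Dynkin diagram is a chain of 2 nodes with single edges (A_2), so the type is A_2 (the algebra sl(3)).

type A_2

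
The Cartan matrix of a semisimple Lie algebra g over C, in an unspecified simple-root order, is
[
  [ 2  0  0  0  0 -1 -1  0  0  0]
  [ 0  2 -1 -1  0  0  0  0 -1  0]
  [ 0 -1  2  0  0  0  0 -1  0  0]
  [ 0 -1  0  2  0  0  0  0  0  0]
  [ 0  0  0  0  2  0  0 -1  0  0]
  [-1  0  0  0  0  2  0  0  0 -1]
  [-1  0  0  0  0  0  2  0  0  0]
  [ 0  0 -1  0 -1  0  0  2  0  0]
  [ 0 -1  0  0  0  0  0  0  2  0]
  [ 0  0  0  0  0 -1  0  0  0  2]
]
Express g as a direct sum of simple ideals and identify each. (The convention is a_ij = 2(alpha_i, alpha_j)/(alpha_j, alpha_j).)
A_4 + D_6

The diagram associated to this matrix has two connected components: the simple roots {alpha_1, alpha_6, alpha_7, alpha_10} form a chain of 4 nodes with single edges (A_4), and {alpha_2, alpha_3, alpha_4, alpha_5, alpha_8, alpha_9} form a chain of 4 nodes with a fork of two nodes at one end (D_6). A semisimple Lie algebra decomposes uniquely as the direct sum of simple ideals, one per connected component of its Dynkin diagram, so g ≅ A_4 ⊕ D_6 (dimension 24 + 66 = 90).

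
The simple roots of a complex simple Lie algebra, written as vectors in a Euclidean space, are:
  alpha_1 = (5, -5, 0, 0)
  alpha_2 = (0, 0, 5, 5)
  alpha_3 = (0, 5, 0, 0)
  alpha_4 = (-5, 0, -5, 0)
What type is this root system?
Compute the Cartan integers a_ij = 2(alpha_i, alpha_j)/(alpha_j, alpha_j); the resulting 4x4 Cartan matrix is
[[2, 0, -2, -1], [0, 2, 0, -1], [-1, 0, 2, 0], [-1, -1, 0, 2]].
The roots have two lengths (squared-length ratio 2:1); the short ones are alpha_{3}. The associated Dynkin diagram is a chain of 4 nodes with a double edge at one end; the terminal node there is the unique short simple root (B_4), so the type is B_4 (the algebra so(9)).

B_4 (so(9))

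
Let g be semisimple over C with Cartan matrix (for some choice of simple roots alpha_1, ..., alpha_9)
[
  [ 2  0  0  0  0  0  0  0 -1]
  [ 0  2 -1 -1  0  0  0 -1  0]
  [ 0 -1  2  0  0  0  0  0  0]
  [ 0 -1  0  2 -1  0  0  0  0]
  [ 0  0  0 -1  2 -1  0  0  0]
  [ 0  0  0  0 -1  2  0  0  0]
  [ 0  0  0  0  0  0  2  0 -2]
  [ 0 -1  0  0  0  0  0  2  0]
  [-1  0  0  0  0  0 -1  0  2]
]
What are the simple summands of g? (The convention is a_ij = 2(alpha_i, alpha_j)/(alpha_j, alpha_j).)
The diagram associated to this matrix has two connected components: the simple roots {alpha_1, alpha_7, alpha_9} form a chain of 3 nodes with a double edge at one end; the terminal node there is the unique long simple root (C_3), and {alpha_2, alpha_3, alpha_4, alpha_5, alpha_6, alpha_8} form a chain of 4 nodes with a fork of two nodes at one end (D_6). A semisimple Lie algebra decomposes uniquely as the direct sum of simple ideals, one per connected component of its Dynkin diagram, so g ≅ C_3 ⊕ D_6 (dimension 21 + 66 = 87).

C_3 + D_6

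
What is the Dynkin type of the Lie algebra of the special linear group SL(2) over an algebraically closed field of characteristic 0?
A_1

This is sl(2), which has dimension 2^2 - 1 = 3 and rank 2 - 1 = 1 (a Cartan subalgebra is the diagonal traceless matrices). In the classification of classical Lie algebras, the special linear algebra sl(n+1) has type A_n; here n = 1, so the Dynkin diagram is a chain of 1 nodes with single edges (A_1). Hence the type is A_1.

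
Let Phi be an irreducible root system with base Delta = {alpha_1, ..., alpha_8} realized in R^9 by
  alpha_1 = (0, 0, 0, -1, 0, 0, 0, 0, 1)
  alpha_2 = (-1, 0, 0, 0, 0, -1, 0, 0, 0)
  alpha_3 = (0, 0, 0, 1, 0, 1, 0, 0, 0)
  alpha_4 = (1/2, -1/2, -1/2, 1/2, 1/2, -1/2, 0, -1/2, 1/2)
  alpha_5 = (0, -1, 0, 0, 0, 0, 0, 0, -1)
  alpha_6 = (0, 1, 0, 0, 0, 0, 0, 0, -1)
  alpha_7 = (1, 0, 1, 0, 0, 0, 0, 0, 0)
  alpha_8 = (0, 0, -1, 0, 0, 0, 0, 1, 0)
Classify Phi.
Compute the Cartan integers a_ij = 2(alpha_i, alpha_j)/(alpha_j, alpha_j); the resulting 8x8 Cartan matrix is
[[2, 0, -1, 0, -1, -1, 0, 0], [0, 2, -1, 0, 0, 0, -1, 0], [-1, -1, 2, 0, 0, 0, 0, 0], [0, 0, 0, 2, 0, -1, 0, 0], [-1, 0, 0, 0, 2, 0, 0, 0], [-1, 0, 0, -1, 0, 2, 0, 0], [0, -1, 0, 0, 0, 0, 2, -1], [0, 0, 0, 0, 0, 0, -1, 2]].
All simple roots have the same length, so the diagram is simply laced. The associated Dynkin diagram is a chain of 7 nodes with one extra node attached to the third node from one end (E_8), so the type is E_8.

E8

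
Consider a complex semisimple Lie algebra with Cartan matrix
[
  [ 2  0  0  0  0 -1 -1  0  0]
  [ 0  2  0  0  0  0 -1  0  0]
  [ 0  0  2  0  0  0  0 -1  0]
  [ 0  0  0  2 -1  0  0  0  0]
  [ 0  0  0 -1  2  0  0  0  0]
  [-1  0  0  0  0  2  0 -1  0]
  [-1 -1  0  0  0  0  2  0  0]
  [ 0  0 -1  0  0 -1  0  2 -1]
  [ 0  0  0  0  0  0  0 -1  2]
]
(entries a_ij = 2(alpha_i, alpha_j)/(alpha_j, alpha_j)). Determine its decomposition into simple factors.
The diagram associated to this matrix has two connected components: the simple roots {alpha_4, alpha_5} form a chain of 2 nodes with single edges (A_2), and {alpha_1, alpha_2, alpha_3, alpha_6, alpha_7, alpha_8, alpha_9} form a chain of 5 nodes with a fork of two nodes at one end (D_7). A semisimple Lie algebra decomposes uniquely as the direct sum of simple ideals, one per connected component of its Dynkin diagram, so g ≅ A_2 ⊕ D_7 (dimension 8 + 91 = 99).

type A_2 + type D_7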